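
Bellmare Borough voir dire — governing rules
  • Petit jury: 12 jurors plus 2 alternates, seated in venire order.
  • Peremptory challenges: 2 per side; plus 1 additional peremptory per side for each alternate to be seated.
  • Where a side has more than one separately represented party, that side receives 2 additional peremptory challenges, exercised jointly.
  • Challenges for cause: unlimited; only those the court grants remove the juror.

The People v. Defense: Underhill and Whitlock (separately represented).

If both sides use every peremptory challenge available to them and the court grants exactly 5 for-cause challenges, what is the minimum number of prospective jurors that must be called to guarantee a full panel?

29

Seats to fill: 12 + 2 alternates = 14.
Peremptories — The People: 2 + 1×2 = 4; Defense: 2 + 1×2 + 2 = 6; total 10.
For-cause removals: 5.
Minimum venire: 14 + 10 + 5 = 29.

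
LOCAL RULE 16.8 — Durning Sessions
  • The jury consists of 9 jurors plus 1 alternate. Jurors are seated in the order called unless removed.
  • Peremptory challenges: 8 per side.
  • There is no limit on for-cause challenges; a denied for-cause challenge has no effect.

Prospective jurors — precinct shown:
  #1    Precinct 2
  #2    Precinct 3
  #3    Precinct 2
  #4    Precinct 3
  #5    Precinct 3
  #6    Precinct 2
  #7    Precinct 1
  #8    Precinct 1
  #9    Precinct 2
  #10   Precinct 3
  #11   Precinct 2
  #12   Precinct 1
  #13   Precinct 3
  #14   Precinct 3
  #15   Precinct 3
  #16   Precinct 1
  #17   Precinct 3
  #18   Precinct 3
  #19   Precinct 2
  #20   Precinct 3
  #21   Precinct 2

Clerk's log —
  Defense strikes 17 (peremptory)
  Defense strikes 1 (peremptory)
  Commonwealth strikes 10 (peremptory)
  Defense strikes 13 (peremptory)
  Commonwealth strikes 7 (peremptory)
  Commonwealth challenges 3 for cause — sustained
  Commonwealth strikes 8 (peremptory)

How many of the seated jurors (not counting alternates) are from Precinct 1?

Removed: #1, #3, #7, #8, #10, #13, #17.
Seated jurors 1–9: #2, #4, #5, #6, #9, #11, #12, #14, #15 (alternates #16 not counted).
Of those, in Precinct 1: #12 → 1.

1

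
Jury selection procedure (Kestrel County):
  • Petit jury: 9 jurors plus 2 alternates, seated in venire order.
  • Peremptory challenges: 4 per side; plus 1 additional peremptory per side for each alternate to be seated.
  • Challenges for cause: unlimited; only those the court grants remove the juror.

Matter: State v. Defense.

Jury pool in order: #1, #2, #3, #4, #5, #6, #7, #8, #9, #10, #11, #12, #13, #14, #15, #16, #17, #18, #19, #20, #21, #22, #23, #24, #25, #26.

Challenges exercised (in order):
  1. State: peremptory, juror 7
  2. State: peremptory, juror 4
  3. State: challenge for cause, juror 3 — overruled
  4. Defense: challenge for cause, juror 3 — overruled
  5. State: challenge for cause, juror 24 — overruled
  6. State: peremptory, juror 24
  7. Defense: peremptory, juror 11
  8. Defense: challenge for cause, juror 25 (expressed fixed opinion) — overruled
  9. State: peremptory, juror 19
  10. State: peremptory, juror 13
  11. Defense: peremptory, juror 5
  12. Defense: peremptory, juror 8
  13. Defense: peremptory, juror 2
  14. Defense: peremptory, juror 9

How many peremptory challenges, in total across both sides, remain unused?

State allotment: 4 base + 1 × 2 alternates = 6. Defense allotment: 4 base + 1 × 2 alternates = 6.
State peremptories used: #7, #4, #24, #19, #13 — 5 (for-cause on #3, #24 don't count).
Defense peremptories used: #11, #5, #8, #2, #9 — 5 (for-cause on #3, #25 don't count).
Remaining: (6 − 5) + (6 − 5) = 2.

2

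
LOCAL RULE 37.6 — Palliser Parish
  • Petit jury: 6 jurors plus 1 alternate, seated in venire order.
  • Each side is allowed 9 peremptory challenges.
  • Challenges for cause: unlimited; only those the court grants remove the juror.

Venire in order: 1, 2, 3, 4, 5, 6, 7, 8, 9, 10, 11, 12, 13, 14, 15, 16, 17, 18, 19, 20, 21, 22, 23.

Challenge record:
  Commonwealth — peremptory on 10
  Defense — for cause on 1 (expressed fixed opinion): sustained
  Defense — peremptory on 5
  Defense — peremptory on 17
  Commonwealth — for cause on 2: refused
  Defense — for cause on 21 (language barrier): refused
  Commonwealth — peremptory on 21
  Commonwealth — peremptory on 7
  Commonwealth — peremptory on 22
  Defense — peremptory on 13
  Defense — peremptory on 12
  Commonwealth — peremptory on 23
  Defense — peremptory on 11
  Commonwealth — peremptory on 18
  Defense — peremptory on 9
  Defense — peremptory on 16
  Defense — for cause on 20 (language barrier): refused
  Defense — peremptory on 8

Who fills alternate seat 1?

Removed: #1, #5, #7, #8, #9, #10, #11, #12, #13, #16, #17, #18, #21, #22, #23. (#2, #20 stay — for-cause denied.)
Filling seats in venire order through position 7: #2, #3, #4, #6, #14, #15, #19.
So alternate 1 is #19.

19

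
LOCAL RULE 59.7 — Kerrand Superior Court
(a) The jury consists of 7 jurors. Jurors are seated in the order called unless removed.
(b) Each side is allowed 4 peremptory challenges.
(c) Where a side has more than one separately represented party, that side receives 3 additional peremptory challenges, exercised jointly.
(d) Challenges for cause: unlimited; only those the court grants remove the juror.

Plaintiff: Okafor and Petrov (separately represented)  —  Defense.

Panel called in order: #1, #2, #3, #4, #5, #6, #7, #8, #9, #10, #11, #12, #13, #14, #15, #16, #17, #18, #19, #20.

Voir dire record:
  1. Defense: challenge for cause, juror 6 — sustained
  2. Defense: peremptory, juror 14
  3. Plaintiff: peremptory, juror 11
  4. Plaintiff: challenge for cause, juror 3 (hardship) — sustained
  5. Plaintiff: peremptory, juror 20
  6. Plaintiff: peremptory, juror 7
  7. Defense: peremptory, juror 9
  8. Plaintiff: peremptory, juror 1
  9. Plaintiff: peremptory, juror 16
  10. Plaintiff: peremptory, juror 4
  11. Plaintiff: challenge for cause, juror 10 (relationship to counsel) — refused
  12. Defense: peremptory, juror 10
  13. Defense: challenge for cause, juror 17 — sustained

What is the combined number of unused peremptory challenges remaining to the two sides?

Plaintiff allotment: 4 base + 3 multi-party = 7. Defense allotment: 4.
Plaintiff peremptories used: #11, #20, #7, #1, #16, #4 — 6 (for-cause on #3, #10 don't count).
Defense peremptories used: #14, #9, #10 — 3 (for-cause on #6, #17 don't count).
Remaining: (7 − 6) + (4 − 3) = 2.

2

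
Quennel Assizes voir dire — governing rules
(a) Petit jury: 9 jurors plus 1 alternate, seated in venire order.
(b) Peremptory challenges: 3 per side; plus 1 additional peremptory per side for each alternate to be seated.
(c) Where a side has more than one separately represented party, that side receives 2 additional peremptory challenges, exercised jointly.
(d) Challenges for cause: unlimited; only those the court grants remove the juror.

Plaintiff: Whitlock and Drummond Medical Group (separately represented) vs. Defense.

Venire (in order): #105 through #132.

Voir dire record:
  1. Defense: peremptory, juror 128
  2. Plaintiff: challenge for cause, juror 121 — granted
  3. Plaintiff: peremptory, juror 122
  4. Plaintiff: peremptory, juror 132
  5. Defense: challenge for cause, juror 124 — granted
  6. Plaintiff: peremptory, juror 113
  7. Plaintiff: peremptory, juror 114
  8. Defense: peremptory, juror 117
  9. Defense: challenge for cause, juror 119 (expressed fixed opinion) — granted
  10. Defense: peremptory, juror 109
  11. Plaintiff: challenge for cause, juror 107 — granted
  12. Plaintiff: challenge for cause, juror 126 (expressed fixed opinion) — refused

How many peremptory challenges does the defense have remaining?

1

Defense allotment: 3 base + 1 × 1 alternate = 4.
Defense peremptories used: #128, #117, #109 — 3 (for-cause on #124, #119 don't count).
Remaining: 4 − 3 = 1.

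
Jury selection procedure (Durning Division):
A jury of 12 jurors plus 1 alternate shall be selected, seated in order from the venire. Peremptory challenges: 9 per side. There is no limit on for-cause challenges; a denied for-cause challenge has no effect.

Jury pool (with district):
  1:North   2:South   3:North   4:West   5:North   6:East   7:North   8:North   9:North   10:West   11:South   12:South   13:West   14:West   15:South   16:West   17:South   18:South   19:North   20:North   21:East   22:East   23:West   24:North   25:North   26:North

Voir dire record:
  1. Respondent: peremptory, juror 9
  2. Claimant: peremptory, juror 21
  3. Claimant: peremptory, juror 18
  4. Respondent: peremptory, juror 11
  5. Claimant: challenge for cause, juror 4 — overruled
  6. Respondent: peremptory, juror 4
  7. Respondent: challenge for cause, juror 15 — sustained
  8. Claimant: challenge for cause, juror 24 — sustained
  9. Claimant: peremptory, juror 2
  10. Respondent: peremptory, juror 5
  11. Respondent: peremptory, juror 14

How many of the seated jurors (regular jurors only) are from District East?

1

Removed: #2, #4, #5, #9, #11, #14, #15, #18, #21, #24.
Seated jurors 1–12: #1, #3, #6, #7, #8, #10, #12, #13, #16, #17, #19, #20 (alternates #22 not counted).
Of those, in District East: #6 → 1.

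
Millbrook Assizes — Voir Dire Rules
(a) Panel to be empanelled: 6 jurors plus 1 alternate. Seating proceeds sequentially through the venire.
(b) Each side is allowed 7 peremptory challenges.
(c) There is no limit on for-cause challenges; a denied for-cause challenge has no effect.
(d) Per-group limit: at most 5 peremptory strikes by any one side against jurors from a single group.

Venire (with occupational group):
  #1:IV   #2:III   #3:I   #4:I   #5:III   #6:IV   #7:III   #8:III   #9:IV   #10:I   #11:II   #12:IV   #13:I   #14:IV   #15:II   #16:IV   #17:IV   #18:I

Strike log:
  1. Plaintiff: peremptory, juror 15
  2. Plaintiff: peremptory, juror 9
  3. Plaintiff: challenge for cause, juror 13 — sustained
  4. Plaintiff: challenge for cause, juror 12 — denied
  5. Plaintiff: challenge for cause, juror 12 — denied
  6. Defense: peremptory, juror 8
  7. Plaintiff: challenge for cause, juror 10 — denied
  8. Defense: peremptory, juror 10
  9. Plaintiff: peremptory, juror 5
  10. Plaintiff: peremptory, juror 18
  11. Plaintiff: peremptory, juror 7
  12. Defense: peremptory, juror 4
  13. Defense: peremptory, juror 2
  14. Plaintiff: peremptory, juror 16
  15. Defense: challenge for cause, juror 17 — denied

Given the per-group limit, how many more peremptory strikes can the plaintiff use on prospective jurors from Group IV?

1

Plaintiff peremptories so far: #15, #9, #5, #18, #7, #16 — 6 of 7 used, 1 left overall.
Against Group IV: #9, #16 — 2 used; per-group cap 5 leaves 3.
Binding limit: min(1, 3) = 1.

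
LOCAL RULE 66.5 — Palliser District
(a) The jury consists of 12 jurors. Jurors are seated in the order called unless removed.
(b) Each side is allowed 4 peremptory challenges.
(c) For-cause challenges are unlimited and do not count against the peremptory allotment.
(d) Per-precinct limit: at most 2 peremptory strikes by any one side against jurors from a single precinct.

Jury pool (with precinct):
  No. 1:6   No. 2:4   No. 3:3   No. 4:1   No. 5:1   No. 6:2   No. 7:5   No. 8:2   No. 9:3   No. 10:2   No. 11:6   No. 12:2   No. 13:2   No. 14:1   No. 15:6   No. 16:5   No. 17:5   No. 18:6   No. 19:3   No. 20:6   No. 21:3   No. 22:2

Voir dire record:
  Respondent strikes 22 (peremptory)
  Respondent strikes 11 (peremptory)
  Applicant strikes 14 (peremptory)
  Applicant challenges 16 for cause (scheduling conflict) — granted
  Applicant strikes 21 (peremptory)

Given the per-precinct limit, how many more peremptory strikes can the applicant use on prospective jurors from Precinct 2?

Applicant peremptories so far: #14, #21 — 2 of 4 used, 2 left overall.
Against Precinct 2: none yet — per-precinct cap 2 leaves 2.
Binding limit: min(2, 2) = 2.

2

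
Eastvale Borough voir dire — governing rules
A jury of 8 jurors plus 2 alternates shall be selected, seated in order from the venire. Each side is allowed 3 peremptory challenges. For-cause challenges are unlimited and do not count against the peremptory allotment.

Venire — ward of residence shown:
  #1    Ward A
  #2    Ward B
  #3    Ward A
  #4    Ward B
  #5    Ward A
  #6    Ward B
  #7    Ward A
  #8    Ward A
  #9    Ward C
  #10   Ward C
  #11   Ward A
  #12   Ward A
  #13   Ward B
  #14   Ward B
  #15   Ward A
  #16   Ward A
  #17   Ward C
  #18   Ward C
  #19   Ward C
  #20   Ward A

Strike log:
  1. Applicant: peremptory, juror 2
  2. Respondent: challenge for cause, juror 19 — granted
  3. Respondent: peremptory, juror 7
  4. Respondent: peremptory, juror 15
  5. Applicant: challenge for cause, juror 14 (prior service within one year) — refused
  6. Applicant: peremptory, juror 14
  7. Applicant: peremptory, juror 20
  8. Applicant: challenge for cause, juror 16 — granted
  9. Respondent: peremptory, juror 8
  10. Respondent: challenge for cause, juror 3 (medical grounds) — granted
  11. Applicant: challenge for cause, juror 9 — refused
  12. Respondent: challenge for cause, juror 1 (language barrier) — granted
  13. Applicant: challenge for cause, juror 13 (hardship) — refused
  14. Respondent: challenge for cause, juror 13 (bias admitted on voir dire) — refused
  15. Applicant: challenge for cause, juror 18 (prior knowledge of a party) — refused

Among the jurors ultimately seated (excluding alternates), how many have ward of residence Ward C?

2

Removed: #1, #2, #3, #7, #8, #14, #15, #16, #19, #20.
Seated jurors 1–8: #4, #5, #6, #9, #10, #11, #12, #13 (alternates #17, #18 not counted).
Of those, in Ward C: #9, #10 → 2.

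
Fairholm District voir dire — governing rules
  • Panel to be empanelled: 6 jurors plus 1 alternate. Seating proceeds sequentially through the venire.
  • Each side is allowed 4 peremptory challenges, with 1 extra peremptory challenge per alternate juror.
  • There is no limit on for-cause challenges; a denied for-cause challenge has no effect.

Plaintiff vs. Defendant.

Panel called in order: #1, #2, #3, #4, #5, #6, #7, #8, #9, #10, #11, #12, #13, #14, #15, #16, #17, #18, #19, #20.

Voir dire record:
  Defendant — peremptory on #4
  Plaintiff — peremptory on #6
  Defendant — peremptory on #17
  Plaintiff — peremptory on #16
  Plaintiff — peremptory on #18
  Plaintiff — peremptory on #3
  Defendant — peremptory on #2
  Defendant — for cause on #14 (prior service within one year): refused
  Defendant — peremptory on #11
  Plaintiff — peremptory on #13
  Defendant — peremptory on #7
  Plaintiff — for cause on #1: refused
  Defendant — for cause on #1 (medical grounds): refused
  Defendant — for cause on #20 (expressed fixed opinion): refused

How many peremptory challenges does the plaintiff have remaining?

0

Plaintiff allotment: 4 base + 1 × 1 alternate = 5.
Plaintiff peremptories used: #6, #16, #18, #3, #13 — 5 (the for-cause on #1 doesn't count).
Remaining: 5 − 5 = 0.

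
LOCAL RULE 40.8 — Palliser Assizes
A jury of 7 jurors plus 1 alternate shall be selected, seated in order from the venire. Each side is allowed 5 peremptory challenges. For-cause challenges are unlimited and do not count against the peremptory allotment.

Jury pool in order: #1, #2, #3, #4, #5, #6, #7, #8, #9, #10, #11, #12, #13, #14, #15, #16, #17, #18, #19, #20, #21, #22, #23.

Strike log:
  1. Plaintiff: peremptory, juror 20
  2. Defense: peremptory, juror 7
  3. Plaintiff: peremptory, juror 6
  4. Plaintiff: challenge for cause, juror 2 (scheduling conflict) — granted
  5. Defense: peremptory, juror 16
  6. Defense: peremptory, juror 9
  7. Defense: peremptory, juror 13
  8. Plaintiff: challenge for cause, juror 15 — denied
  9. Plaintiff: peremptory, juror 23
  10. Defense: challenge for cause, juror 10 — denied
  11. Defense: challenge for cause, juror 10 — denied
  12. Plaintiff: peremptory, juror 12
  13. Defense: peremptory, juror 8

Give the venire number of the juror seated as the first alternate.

15

Removed: #2, #6, #7, #8, #9, #12, #13, #16, #20, #23. (#10, #15 stay — for-cause denied.)
Filling seats in venire order through position 8: #1, #3, #4, #5, #10, #11, #14, #15.
So alternate 1 is #15.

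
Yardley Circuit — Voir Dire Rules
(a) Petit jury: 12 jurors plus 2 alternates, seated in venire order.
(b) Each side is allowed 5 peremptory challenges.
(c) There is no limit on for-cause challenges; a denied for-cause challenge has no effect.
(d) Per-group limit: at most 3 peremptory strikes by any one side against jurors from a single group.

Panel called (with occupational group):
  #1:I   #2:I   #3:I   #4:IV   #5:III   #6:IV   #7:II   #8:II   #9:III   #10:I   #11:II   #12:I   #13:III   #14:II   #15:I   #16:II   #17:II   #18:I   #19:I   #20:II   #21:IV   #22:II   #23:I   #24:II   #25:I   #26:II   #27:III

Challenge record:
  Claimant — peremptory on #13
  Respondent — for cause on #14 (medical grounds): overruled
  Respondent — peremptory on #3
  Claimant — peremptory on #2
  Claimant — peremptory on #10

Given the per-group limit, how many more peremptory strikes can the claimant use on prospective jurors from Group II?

2

Claimant peremptories so far: #13, #2, #10 — 3 of 5 used, 2 left overall.
Against Group II: none yet — per-group cap 3 leaves 3.
Binding limit: min(2, 3) = 2.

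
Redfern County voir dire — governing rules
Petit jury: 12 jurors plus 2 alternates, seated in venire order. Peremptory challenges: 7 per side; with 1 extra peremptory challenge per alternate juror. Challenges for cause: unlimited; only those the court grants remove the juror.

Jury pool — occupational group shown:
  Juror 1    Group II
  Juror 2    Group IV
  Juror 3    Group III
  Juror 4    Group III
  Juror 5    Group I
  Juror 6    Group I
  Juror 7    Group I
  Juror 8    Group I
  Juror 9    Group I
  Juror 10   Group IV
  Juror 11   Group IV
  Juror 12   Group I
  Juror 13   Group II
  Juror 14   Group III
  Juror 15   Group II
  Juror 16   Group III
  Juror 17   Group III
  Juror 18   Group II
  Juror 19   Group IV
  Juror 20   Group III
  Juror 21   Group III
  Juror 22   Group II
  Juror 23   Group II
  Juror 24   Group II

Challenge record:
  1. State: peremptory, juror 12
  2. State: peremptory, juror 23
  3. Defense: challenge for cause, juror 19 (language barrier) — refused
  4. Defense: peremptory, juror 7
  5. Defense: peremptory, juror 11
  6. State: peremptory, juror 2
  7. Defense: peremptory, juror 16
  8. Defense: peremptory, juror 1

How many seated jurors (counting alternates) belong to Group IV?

2

Removed: #1, #2, #7, #11, #12, #16, #23.
Seated (14 incl. alternates): #3, #4, #5, #6, #8, #9, #10, #13, #14, #15, #17, #18, #19, #20.
Of those, in Group IV: #10, #19 → 2.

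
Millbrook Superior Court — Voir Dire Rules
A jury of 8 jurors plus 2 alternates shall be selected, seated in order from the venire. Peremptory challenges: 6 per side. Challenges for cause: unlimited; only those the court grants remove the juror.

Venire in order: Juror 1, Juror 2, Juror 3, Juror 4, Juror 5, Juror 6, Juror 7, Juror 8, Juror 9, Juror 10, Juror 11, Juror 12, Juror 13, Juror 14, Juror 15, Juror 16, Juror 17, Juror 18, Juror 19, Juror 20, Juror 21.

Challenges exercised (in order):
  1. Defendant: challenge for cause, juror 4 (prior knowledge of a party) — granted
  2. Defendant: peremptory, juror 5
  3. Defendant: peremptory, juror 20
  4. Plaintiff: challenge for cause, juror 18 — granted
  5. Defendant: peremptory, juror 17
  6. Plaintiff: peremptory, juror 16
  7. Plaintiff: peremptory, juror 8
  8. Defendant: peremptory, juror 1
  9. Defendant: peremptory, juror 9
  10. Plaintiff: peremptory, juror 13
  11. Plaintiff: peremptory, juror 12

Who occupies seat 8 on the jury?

15

Removed: #1, #4, #5, #8, #9, #12, #13, #16, #17, #18, #20.
Seating in order: seats 1–8 → #2, #3, #6, #7, #10, #11, #14, #15; alternates → #19, #21.
So seat 8 is #15.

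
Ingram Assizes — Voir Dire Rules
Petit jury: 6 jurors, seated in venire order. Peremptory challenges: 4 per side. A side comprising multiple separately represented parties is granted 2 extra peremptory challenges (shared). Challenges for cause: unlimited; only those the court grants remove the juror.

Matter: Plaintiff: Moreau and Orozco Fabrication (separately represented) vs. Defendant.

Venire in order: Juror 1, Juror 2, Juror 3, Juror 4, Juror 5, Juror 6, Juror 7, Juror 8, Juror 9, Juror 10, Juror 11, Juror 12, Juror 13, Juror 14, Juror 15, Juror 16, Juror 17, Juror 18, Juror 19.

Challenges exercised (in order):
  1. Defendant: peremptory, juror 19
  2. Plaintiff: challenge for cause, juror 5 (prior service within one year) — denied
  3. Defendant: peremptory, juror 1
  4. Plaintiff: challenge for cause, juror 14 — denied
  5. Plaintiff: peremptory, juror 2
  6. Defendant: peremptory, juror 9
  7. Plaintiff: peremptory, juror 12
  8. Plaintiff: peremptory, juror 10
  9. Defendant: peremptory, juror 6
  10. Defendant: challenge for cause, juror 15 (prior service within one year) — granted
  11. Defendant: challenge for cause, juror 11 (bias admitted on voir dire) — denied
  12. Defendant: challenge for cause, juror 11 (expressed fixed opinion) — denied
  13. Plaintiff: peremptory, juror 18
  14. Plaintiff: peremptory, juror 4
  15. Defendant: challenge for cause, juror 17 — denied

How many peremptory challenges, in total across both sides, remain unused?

1

Plaintiff allotment: 4 base + 2 multi-party = 6. Defendant allotment: 4.
Plaintiff peremptories used: #2, #12, #10, #18, #4 — 5 (for-cause on #5, #14 don't count).
Defendant peremptories used: #19, #1, #9, #6 — 4 (for-cause on #15, #11, #11, #17 don't count).
Remaining: (6 − 5) + (4 − 4) = 1.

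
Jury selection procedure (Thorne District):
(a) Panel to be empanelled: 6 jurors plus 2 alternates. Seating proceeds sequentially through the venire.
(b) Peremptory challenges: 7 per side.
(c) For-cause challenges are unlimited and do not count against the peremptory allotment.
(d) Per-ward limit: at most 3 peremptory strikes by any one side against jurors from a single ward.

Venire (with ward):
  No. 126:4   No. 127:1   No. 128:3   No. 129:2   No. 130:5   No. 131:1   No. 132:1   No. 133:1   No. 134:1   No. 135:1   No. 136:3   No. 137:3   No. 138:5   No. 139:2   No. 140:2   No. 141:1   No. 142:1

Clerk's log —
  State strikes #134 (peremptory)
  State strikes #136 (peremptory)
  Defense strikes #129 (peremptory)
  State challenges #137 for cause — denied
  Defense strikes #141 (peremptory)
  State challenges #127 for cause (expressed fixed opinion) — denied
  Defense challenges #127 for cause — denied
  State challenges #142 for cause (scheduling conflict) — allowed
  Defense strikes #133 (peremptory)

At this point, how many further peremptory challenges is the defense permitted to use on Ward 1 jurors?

Defense peremptories so far: #129, #141, #133 — 3 of 7 used, 4 left overall.
Against Ward 1: #141, #133 — 2 used; per-ward cap 3 leaves 1.
Binding limit: min(4, 1) = 1.

1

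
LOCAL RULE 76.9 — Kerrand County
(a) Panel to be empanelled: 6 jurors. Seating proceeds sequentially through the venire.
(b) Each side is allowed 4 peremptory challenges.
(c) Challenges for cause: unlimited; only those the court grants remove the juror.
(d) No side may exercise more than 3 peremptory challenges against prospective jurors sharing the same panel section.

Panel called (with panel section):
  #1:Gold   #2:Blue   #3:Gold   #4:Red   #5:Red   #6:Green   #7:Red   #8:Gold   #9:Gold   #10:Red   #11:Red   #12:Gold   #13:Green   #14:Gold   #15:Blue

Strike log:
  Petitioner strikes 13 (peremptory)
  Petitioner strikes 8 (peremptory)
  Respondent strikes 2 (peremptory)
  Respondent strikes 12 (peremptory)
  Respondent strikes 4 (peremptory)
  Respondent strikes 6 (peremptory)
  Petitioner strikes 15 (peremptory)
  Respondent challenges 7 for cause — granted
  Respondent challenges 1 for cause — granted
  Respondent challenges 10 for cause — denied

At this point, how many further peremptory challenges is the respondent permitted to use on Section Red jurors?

Respondent peremptories so far: #2, #12, #4, #6 — 4 of 4 used, 0 left overall.
Against Section Red: #4 — 1 used; per-section cap 3 leaves 2.
Binding limit: min(0, 2) = 0.

0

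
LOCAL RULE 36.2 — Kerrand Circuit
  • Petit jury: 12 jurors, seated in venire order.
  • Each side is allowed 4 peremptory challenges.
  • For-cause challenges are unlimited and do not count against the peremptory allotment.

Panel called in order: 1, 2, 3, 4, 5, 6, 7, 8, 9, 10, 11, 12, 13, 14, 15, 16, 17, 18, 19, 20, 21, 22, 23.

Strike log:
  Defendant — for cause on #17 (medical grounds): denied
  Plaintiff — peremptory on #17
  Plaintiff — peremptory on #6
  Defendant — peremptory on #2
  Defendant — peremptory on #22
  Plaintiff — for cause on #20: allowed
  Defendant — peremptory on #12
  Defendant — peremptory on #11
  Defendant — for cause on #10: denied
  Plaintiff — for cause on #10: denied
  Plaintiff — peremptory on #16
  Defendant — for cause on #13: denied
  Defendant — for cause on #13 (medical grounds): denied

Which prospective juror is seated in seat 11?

15

Removed: #2, #6, #11, #12, #16, #17, #20, #22. (#10, #13 stay — for-cause denied.)
Seating in order: seats 1–12 → #1, #3, #4, #5, #7, #8, #9, #10, #13, #14, #15, #18.
So seat 11 is #15.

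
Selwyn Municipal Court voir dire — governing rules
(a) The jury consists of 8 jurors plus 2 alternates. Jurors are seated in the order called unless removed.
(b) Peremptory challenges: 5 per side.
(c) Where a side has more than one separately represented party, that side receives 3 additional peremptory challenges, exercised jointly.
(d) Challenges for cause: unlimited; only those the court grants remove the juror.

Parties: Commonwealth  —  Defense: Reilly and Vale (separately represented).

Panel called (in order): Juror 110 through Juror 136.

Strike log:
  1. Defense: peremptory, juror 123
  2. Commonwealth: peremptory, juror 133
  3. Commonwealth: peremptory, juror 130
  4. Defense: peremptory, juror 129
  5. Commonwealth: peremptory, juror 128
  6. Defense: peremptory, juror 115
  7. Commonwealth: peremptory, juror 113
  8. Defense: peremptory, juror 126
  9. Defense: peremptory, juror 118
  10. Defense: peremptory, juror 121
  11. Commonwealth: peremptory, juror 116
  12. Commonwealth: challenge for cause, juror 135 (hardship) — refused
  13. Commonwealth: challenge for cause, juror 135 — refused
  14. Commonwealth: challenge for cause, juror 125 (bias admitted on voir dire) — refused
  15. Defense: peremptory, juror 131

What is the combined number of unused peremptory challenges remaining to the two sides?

1

Commonwealth allotment: 5. Defense allotment: 5 base + 3 multi-party = 8.
Commonwealth peremptories used: #133, #130, #128, #113, #116 — 5 (for-cause on #135, #135, #125 don't count).
Defense peremptories used: #123, #129, #115, #126, #118, #121, #131 — 7.
Remaining: (5 − 5) + (8 − 7) = 1.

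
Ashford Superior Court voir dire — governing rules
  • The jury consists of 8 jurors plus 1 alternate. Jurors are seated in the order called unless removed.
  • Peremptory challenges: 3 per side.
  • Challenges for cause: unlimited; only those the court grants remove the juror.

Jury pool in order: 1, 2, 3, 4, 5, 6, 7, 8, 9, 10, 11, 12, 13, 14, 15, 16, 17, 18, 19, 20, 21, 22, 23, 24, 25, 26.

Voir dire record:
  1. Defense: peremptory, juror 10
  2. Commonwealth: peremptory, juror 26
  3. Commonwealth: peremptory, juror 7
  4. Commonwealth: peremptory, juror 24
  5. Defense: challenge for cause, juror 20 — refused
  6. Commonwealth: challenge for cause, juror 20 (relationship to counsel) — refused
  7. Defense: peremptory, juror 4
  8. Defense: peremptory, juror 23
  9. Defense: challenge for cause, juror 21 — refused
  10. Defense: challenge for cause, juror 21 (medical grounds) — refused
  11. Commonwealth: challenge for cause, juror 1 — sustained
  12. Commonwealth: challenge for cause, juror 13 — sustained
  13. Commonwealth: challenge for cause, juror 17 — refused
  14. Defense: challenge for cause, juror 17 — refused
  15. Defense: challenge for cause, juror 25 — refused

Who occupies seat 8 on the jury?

Removed: #1, #4, #7, #10, #13, #23, #24, #26. (#17, #20, #21, #25 stay — for-cause denied.)
Seating in order: seats 1–8 → #2, #3, #5, #6, #8, #9, #11, #12; alternates → #14.
So seat 8 is #12.

12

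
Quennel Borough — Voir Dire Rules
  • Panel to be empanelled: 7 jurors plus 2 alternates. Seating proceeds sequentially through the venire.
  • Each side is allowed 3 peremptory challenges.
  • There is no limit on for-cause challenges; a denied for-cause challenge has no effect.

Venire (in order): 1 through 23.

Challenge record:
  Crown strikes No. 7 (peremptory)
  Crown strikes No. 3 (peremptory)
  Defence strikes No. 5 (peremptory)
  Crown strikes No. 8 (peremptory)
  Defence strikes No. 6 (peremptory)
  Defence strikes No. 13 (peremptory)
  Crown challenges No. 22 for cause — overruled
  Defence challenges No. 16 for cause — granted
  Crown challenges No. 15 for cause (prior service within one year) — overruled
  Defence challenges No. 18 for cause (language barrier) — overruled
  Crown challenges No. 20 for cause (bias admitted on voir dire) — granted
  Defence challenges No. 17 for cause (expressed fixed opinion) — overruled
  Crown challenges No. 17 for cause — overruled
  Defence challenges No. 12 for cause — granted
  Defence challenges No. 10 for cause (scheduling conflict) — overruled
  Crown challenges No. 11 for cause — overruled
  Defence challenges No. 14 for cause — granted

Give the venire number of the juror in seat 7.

15

Removed: #3, #5, #6, #7, #8, #12, #13, #14, #16, #20. (#10, #11, #15, #17, #18, #22 stay — for-cause denied.)
Seating in order: seats 1–7 → #1, #2, #4, #9, #10, #11, #15; alternates → #17, #18.
So seat 7 is #15.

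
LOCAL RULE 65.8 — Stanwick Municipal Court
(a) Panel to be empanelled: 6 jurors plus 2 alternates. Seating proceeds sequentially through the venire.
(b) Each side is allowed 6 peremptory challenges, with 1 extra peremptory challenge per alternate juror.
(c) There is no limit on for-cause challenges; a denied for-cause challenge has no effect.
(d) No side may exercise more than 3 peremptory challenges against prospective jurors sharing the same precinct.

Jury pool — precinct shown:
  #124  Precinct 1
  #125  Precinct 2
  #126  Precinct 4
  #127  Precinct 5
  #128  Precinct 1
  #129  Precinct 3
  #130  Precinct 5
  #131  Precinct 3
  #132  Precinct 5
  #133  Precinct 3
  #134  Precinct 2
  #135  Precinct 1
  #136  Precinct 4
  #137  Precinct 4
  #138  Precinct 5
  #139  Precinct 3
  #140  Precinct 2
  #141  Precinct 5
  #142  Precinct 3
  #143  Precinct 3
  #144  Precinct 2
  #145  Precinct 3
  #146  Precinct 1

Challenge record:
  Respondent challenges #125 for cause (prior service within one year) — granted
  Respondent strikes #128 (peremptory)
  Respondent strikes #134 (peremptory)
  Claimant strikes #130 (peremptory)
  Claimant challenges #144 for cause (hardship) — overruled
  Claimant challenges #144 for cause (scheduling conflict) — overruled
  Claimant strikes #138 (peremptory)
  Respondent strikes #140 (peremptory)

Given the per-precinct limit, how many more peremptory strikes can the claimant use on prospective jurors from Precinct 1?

Claimant peremptories so far: #130, #138 — 2 of 8 used, 6 left overall.
Against Precinct 1: none yet — per-precinct cap 3 leaves 3.
Binding limit: min(6, 3) = 3.

3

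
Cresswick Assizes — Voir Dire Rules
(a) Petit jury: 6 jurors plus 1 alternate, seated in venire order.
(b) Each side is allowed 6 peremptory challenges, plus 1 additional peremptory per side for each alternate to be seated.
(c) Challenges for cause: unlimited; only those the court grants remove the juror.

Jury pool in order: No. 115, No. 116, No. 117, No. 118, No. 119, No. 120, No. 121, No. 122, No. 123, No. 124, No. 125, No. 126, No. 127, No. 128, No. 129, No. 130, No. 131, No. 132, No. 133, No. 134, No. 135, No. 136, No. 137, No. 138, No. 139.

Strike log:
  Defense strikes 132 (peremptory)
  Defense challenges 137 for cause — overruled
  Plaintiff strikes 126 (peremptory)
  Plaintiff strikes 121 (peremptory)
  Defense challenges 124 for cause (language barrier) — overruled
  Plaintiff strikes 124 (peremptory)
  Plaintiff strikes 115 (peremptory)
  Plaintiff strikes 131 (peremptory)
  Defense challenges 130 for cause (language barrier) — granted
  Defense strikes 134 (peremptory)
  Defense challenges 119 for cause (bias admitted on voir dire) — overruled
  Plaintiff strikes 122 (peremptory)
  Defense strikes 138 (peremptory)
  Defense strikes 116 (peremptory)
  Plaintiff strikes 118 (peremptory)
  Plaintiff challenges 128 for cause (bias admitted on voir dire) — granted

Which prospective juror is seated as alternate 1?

Removed: #115, #116, #118, #121, #122, #124, #126, #128, #130, #131, #132, #134, #138. (#119, #137 stay — for-cause denied.)
Seating in order: seats 1–6 → #117, #119, #120, #123, #125, #127; alternates → #129.
So alternate 1 is #129.

129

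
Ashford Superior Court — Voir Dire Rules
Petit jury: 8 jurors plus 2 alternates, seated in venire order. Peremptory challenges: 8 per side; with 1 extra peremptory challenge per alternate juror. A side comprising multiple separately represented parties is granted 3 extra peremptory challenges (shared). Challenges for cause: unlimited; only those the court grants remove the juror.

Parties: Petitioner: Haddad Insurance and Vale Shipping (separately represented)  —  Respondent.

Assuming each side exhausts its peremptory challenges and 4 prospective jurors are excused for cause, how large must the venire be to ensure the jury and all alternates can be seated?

Seats to fill: 8 + 2 alternates = 10.
Peremptories — Petitioner: 8 + 1×2 + 3 = 13; Respondent: 8 + 1×2 = 10; total 23.
For-cause removals: 4.
Minimum venire: 10 + 23 + 4 = 37.

37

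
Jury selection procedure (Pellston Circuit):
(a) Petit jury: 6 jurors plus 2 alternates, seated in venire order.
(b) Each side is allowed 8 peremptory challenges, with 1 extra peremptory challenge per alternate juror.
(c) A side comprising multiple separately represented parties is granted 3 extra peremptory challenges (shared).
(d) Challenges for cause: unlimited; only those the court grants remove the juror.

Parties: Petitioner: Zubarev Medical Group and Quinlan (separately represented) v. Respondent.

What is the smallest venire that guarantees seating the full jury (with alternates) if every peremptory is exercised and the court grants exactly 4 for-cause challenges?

35

Seats to fill: 6 + 2 alternates = 8.
Peremptories — Petitioner: 8 + 1×2 + 3 = 13; Respondent: 8 + 1×2 = 10; total 23.
For-cause removals: 4.
Minimum venire: 8 + 23 + 4 = 35.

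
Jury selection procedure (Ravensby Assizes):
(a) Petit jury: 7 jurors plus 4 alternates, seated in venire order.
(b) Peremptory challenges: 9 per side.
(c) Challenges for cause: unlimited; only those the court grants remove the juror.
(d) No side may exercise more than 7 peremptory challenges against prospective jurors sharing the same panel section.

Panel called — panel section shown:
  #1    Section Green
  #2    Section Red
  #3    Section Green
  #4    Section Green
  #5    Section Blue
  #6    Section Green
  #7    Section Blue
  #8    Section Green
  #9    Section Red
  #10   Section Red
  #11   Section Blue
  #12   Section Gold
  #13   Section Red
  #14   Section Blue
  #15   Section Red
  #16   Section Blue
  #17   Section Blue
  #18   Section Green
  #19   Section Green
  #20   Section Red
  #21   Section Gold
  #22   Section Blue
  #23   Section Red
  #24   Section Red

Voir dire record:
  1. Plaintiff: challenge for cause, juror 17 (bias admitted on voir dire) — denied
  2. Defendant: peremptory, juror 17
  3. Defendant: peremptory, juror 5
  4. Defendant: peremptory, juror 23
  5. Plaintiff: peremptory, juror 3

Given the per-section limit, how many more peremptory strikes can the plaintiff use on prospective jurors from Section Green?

6

Plaintiff peremptories so far: #3 — 1 of 9 used, 8 left overall.
Against Section Green: #3 — 1 used; per-section cap 7 leaves 6.
Binding limit: min(8, 6) = 6.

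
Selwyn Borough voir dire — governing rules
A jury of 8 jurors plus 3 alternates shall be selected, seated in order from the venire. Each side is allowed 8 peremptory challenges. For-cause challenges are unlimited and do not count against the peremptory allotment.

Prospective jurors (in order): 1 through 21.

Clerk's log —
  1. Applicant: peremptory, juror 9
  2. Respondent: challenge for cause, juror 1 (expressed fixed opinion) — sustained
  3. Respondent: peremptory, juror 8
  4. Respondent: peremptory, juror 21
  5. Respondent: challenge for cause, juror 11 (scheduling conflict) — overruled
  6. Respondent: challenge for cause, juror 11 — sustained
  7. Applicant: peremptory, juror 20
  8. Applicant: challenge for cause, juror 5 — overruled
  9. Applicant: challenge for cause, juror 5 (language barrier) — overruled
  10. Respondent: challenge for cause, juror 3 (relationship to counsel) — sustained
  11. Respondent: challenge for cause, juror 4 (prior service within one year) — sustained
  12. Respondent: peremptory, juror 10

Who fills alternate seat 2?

17

Removed: #1, #3, #4, #8, #9, #10, #11, #20, #21. (#5 stays — for-cause denied.)
Seating in order: seats 1–8 → #2, #5, #6, #7, #12, #13, #14, #15; alternates → #16, #17, #18.
So alternate 2 is #17.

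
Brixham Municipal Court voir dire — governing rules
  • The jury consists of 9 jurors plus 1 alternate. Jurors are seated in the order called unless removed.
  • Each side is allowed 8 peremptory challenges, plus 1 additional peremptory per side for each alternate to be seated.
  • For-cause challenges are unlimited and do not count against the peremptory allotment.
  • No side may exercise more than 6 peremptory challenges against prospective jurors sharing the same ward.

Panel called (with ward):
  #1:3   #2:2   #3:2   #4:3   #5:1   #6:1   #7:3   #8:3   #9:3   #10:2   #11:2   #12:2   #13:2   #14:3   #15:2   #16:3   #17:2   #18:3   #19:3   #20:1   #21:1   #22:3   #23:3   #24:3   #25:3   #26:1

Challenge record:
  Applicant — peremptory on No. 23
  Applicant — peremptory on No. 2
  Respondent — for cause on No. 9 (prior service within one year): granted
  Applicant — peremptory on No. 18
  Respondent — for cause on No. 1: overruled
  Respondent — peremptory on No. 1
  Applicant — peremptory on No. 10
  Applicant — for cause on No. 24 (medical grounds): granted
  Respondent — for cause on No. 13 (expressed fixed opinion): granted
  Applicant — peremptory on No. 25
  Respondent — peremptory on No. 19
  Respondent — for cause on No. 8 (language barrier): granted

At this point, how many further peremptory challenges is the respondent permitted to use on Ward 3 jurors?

4

Respondent peremptories so far: #1, #19 — 2 of 9 used, 7 left overall.
Against Ward 3: #1, #19 — 2 used; per-ward cap 6 leaves 4.
Binding limit: min(7, 4) = 4.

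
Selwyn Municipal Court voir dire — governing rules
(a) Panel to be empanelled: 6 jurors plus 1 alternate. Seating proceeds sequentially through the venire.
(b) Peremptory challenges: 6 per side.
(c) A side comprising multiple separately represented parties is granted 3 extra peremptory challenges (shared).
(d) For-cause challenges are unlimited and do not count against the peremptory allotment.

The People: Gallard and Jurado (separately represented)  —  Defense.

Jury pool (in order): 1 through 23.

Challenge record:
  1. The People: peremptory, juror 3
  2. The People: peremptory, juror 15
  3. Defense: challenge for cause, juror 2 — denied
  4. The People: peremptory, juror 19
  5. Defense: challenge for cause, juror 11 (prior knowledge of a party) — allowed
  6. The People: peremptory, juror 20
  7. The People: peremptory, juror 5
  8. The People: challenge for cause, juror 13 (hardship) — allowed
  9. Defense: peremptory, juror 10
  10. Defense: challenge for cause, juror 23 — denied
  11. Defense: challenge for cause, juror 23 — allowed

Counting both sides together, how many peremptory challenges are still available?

9

The People allotment: 6 base + 3 multi-party = 9. Defense allotment: 6.
The People peremptories used: #3, #15, #19, #20, #5 — 5 (the for-cause on #13 doesn't count).
Defense peremptories used: #10 — 1 (for-cause on #2, #11, #23, #23 don't count).
Remaining: (9 − 5) + (6 − 1) = 9.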